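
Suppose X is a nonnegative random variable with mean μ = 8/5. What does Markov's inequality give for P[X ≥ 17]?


μ = E[X] = 8/5, a = 17.
Markov: P[X ≥ 17] ≤ μ/a = (8/5)/17 = 8/85.
Numerically: ≈ 0.094118.
(Since a = 17 > μ = 1.600000, the bound 8/85 is < 1 and informative.)

P[X ≥ 17] ≤ 8/85 ≈ 0.094118.


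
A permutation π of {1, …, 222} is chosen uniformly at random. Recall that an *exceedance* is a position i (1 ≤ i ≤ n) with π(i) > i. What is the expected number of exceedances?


Write X = Σ_{i=1}^{222} X_i, where X_i = 1_{π(i) > i}.
For each fixed i, π(i) is uniform over {1, …, 222} (marginal of a uniform permutation), so P[π(i) > i] = (n − i)/n. Summing: Σ_{i=1}^{222} (n − i)/n = (0 + 1 + … + 221)/222 = 222(222 − 1)/(2·222) = (222 − 1)/2.
Hence E[X] = Σ_{i=1}^{222} (222 − i)/222 = 221/2 ≈ 110.500000.

E[X] = 221/2 = 110.500000.


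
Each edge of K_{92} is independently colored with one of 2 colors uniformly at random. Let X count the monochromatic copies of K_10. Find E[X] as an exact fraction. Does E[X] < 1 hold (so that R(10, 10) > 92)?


E[X] = C(92, 10) · 2^{1 − 45} = 7210666060598 · 2^{−44} = 7210666060598/17592186044416.
As a reduced fraction: E[X] = 3605333030299/8796093022208 ≈ 0.40988.
Is E[X] < 1? YES.
Since E[X] < 1, there exists a 2-coloring of K_{92} with no monochromatic K_10; hence R(10, 10) > 92.

E[X] = 3605333030299/8796093022208 ≈ 0.40988; E[X] < 1, so R(10, 10) > 92.


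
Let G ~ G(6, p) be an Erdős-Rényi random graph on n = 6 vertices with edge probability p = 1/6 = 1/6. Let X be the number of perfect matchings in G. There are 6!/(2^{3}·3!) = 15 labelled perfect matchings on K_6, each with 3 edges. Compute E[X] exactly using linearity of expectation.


K_6 has 6!/(2^{3}·3!) = 15 labelled perfect matchings.
For each such perfect matching H, let X_H = 1 if all 3 edges of H are present in G. Then P[X_H = 1] = p^{3} = (1/6)^{3} = 1/216.
By linearity: E[X] = Σ_H E[X_H] = 15 · p^{3} = 15 · 1/216 = 5/72.
Numerically: E[X] ≈ 0.0694444.

E[X] = 15 · (1/6)^{3} = 5/72 ≈ 0.0694444.


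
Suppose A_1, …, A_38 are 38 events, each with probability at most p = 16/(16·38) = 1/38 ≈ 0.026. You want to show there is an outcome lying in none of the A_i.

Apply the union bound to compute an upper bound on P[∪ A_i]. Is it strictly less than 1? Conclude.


Union bound: P[∪_{i=1}^{38} A_i] ≤ Σ_i P[A_i] ≤ 38·p = 38·(1/38) = 1.
Numerically: 1 ≈ 1.000.
Is 1 < 1? NO.
Since the bound 1 is ≥ 1, the union bound is uninformative here; it does NOT by itself certify existence.

38·p = 1 ≈ 1.000; existence NOT certified by the union bound.


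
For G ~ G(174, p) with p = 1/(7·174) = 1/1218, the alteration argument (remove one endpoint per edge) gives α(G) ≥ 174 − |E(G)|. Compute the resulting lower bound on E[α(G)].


E[|E(G)|] = C(174, 2)·p = 15051 · (1/1218) = 173/14.
E[α(G)] ≥ n − E[|E(G)|] = 174 − 173/14 = 2263/14.
Numerically: ≈ 161.6429.
(This is only a lower bound; the true E[α(G)] may be larger.)

E[α(G)] ≥ 2263/14 ≈ 161.6429.


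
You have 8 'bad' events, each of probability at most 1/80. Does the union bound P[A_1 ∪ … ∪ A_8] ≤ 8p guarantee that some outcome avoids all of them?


Union bound: P[∪_{i=1}^{8} A_i] ≤ Σ_i P[A_i] ≤ 8·p = 8·(1/80) = 1/10.
Numerically: 1/10 ≈ 0.1000.
Is 1/10 < 1? YES.
Since P[∪ A_i] ≤ 1/10 < 1, the complement has P[∩ A_i^c] ≥ 1 − 1/10 = 9/10 > 0, so some outcome avoids every A_i.

8·p = 1/10 ≈ 0.1000; existence CERTIFIED by the union bound.


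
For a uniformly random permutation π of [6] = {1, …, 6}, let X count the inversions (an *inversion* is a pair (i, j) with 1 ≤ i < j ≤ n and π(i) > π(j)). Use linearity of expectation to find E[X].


Write X = Σ X_I over the C(6, 2) = 15 pairs i < j, with X_I the indicator of one inversion.
There are 15 indicators.
For each fixed pair i < j, the values π(i) and π(j) are two distinct elements of {1, …, 6} in uniformly random order; by symmetry P[π(i) > π(j)] = 1/2.
By linearity: E[X] = 15 · (1/2) = C(6, 2) · (1/2) = 15/2 = 15/2 ≈ 7.50000.

E[X] = 15/2 = 7.50000.


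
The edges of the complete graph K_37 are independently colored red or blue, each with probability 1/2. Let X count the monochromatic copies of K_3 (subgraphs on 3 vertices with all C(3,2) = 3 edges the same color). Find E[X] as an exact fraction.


Let X = Σ_S X_S over the C(37, 3) = 7770 subsets S of size 3, where X_S = 1 if the K_3 on S is monochromatic.
For a fixed S, the K_3 on S has C(3, 2) = 3 edges. P[all 3 edges red] = (1/2)^3, and likewise for blue, so P[monochromatic] = 2·(1/2)^3 = 2^{1 − 3} = 1/4.
Summing: E[X] = C(37, 3) · 2^{1 − 3} = 7770 · 1/4 = 3885/2.
Numerically: E[X] ≈ 1942.500000.

E[X] = C(37,3)·2^(1−C(3,2)) = 3885/2 ≈ 1942.500000.


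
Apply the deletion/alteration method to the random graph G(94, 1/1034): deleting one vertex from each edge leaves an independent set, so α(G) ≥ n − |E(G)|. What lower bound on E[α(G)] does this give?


E[|E(G)|] = C(94, 2)·p = 4371 · (1/1034) = 93/22.
E[α(G)] ≥ n − E[|E(G)|] = 94 − 93/22 = 1975/22.
Numerically: ≈ 89.772727.
(This is only a lower bound; the true E[α(G)] may be larger.)

E[α(G)] ≥ 1975/22 ≈ 89.772727.


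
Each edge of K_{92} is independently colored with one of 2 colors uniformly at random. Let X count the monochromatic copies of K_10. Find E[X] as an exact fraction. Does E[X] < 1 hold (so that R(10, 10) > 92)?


E[X] = C(92, 10) · 2^{1 − 45} = 7210666060598 · 2^{−44} = 7210666060598/17592186044416.
As a reduced fraction: E[X] = 3605333030299/8796093022208 ≈ 0.409879.
Is E[X] < 1? YES.
Since E[X] < 1, there exists a 2-coloring of K_{92} with no monochromatic K_10; hence R(10, 10) > 92.

E[X] = 3605333030299/8796093022208 ≈ 0.409879; E[X] < 1, so R(10, 10) > 92.


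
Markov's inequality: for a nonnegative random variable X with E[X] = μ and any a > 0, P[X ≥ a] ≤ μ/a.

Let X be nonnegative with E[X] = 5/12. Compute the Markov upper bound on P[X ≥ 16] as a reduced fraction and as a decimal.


μ = E[X] = 5/12, a = 16.
Markov: P[X ≥ 16] ≤ μ/a = (5/12)/16 = 5/192.
Numerically: ≈ 0.026.
(Since a = 16 > μ = 0.417, the bound 5/192 is < 1 and informative.)

P[X ≥ 16] ≤ 5/192 ≈ 0.026.


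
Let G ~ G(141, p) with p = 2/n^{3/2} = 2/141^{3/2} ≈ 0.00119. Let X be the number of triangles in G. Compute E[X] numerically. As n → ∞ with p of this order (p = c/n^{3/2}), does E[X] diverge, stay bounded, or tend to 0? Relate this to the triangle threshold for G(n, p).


Number of potential triangles: C(141, 3) = 457310.
Each occurs with probability p³ ≈ (0.00119)³ ≈ 1.70453e-09.
By linearity: E[X] = C(141, 3)·p³ ≈ 457310 · 1.70453e-09 ≈ 0.001.
Since α = 3/2 > 1, p = c/n^{3/2} = o(1/n) is below the triangle threshold p ~ 1/n. Asymptotically E[X] ~ (c³/6)·n^{3(1−α)} = (2³/6)·n^{-1.5} → 0, so by Markov's inequality G has no triangles w.h.p.

E[X] ≈ 0.001; in regime p = Θ(1/n^{3/2}) E[X] tends to 0 (below the triangle threshold p ~ 1/n).


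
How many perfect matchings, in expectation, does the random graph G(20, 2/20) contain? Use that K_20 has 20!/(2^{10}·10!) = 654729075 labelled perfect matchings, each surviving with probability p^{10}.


K_20 has 20!/(2^{10}·10!) = 654729075 labelled perfect matchings.
For each such perfect matching H, let X_H = 1 if all 10 edges of H are present in G. Then P[X_H = 1] = p^{10} = (1/10)^{10} = 1/10000000000.
By linearity: E[X] = Σ_H E[X_H] = 654729075 · p^{10} = 654729075 · 1/10000000000 = 26189163/400000000.
Numerically: E[X] ≈ 0.065473.

E[X] = 654729075 · (1/10)^{10} = 26189163/400000000 ≈ 0.065473.


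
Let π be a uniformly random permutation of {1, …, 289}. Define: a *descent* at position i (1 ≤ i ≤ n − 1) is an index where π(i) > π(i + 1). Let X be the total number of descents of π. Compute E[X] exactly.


Write X = Σ X_I over i = 1, …, 288, with X_I the indicator of one descent.
There are 288 indicators.
For each fixed i, the pair (π(i), π(i+1)) is a uniformly random ordered pair of distinct values from {1, …, 289}; by symmetry P[π(i) > π(i+1)] = 1/2.
By linearity: E[X] = 288 · (1/2) = (289 − 1) · (1/2) = 144 ≈ 144.000000.

E[X] = 144 = 144.000000.


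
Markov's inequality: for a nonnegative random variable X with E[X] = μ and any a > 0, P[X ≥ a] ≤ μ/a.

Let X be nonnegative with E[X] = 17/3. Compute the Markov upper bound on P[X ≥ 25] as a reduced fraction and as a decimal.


μ = E[X] = 17/3, a = 25.
Markov: P[X ≥ 25] ≤ μ/a = (17/3)/25 = 17/75.
Numerically: ≈ 0.226667.
(Since a = 25 > μ = 5.666667, the bound 17/75 is < 1 and informative.)

P[X ≥ 25] ≤ 17/75 ≈ 0.226667.


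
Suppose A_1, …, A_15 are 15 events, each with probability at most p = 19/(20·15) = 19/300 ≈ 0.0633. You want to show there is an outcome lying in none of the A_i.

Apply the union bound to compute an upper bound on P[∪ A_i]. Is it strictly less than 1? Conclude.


Union bound: P[∪_{i=1}^{15} A_i] ≤ Σ_i P[A_i] ≤ 15·p = 15·(19/300) = 19/20.
Numerically: 19/20 ≈ 0.9500.
Is 19/20 < 1? YES.
Since P[∪ A_i] ≤ 19/20 < 1, the complement has P[∩ A_i^c] ≥ 1 − 19/20 = 1/20 > 0, so some outcome avoids every A_i.

15·p = 19/20 ≈ 0.9500; existence CERTIFIED by the union bound.


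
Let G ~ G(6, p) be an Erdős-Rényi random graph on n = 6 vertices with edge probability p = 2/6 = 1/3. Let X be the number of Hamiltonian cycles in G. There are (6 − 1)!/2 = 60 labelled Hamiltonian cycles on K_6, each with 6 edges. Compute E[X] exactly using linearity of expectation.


K_6 has (6 − 1)!/2 = 60 labelled Hamiltonian cycles.
For each such Hamiltonian cycle H, let X_H = 1 if all 6 edges of H are present in G. Then P[X_H = 1] = p^{6} = (1/3)^{6} = 1/729.
By linearity of expectation: E[X] = Σ_H E[X_H] = 60 · p^{6} = 60 · 1/729 = 20/243.
Numerically: E[X] ≈ 0.0823045.

E[X] = 60 · (1/3)^{6} = 20/243 ≈ 0.0823045.


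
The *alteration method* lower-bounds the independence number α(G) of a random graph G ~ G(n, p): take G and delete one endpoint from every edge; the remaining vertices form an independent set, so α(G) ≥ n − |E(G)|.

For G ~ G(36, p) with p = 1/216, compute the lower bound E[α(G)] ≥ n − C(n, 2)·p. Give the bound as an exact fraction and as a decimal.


E[|E(G)|] = C(36, 2)·p = 630 · (1/216) = 35/12.
E[α(G)] ≥ n − E[|E(G)|] = 36 − 35/12 = 397/12.
Numerically: ≈ 33.083.
(This is only a lower bound; the true E[α(G)] may be larger.)

E[α(G)] ≥ 397/12 ≈ 33.083.


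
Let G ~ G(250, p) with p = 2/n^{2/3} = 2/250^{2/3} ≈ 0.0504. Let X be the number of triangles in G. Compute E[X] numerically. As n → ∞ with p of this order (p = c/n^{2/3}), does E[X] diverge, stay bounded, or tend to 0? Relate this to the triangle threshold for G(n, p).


Number of potential triangles: C(250, 3) = 2573000.
Each occurs with probability p³ ≈ (0.0504)³ ≈ 1.280000e-04.
By linearity: E[X] = C(250, 3)·p³ ≈ 2573000 · 1.280000e-04 ≈ 329.3440.
Since α = 2/3 < 1, p = c/n^{2/3} ≫ 1/n is above the triangle threshold p ~ 1/n. Asymptotically E[X] ~ (c³/6)·n^{3(1−α)} = (2³/6)·n^{1} → ∞; triangles are abundant w.h.p.

E[X] ≈ 329.3440; in regime p = Θ(1/n^{2/3}) E[X] diverges (above the triangle threshold p ~ 1/n).


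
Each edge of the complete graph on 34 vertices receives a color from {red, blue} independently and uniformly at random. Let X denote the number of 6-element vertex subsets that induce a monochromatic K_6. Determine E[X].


Let X = Σ_S X_S over the C(34, 6) = 1344904 subsets S of size 6, where X_S = 1 if the K_6 on S is monochromatic.
For a fixed S, the K_6 on S has C(6, 2) = 15 edges. P[all 15 edges red] = (1/2)^15, and likewise for blue, so P[monochromatic] = 2·(1/2)^15 = 2^{1 − 15} = 1/16384.
By linearity: E[X] = C(34, 6) · 2^{1 − 15} = 1344904 · 1/16384 = 168113/2048.
Numerically: E[X] ≈ 82.0864.

E[X] = C(34,6)·2^(1−C(6,2)) = 168113/2048 ≈ 82.0864.


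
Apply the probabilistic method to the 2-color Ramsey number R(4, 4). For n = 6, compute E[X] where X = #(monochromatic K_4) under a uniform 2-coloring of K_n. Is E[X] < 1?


E[X] = C(6, 4) · 2^{1 − 6} = 15 · 2^{−5} = 15/32.
As a reduced fraction: E[X] = 15/32 ≈ 0.468750.
Is E[X] < 1? YES.
Since E[X] < 1, there exists a 2-coloring of K_{6} with no monochromatic K_4; hence R(4, 4) > 6.

E[X] = 15/32 ≈ 0.468750; E[X] < 1, so R(4, 4) > 6.


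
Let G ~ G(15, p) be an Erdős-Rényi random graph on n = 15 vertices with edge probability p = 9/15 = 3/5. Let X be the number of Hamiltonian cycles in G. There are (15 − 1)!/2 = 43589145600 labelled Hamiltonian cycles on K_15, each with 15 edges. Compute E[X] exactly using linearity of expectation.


K_15 has (15 − 1)!/2 = 43589145600 labelled Hamiltonian cycles.
For each such Hamiltonian cycle H, let X_H = 1 if all 15 edges of H are present in G. Then P[X_H = 1] = p^{15} = (3/5)^{15} = 14348907/30517578125.
By linearity of expectation: E[X] = Σ_H E[X_H] = 43589145600 · p^{15} = 43589145600 · 14348907/30517578125 = 25018263856954368/1220703125.
Numerically: E[X] ≈ 2.0495e+07.

E[X] = 43589145600 · (3/5)^{15} = 25018263856954368/1220703125 ≈ 2.0495e+07.


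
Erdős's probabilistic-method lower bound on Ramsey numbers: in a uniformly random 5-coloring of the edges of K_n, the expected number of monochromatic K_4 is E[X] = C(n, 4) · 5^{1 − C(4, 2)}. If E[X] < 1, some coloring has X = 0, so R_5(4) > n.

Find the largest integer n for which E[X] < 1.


We need C(n, 4) · 5^{1 − 6} < 1, i.e. C(n, 4) < 5^{6 − 1} = 3125.
Check values of n near the boundary:
  n = 12: C(12, 4) = 495; 495 < 3125? YES
  n = 13: C(13, 4) = 715; 715 < 3125? YES
  n = 14: C(14, 4) = 1001; 1001 < 3125? YES
  n = 15: C(15, 4) = 1365; 1365 < 3125? YES
  n = 16: C(16, 4) = 1820; 1820 < 3125? YES
  n = 17: C(17, 4) = 2380; 2380 < 3125? YES
  n = 18: C(18, 4) = 3060; 3060 < 3125? YES
  n = 19: C(19, 4) = 3876; 3876 < 3125? NO
  n = 20: C(20, 4) = 4845; 4845 < 3125? NO
  n = 21: C(21, 4) = 5985; 5985 < 3125? NO
The largest n with C(n, 4) < 3125 is n = 18 (where E[X] = 612/625 ≈ 0.979200). Hence R_5(4) > 18, i.e. R_5(4) ≥ 19.

Largest n = 18; hence R_5(4) > 18.


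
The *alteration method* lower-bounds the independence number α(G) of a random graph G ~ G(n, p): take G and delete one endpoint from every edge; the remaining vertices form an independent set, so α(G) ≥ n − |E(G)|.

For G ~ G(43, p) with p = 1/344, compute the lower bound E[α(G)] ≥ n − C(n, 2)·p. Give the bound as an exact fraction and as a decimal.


E[|E(G)|] = C(43, 2)·p = 903 · (1/344) = 21/8.
E[α(G)] ≥ n − E[|E(G)|] = 43 − 21/8 = 323/8.
Numerically: ≈ 40.375.
(This is only a lower bound; the true E[α(G)] may be larger.)

E[α(G)] ≥ 323/8 ≈ 40.375.


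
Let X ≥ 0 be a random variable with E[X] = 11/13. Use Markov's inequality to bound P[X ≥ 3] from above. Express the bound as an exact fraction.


μ = E[X] = 11/13, a = 3.
Markov: P[X ≥ 3] ≤ μ/a = (11/13)/3 = 11/39.
Numerically: ≈ 0.2821.
(Since a = 3 > μ = 0.8462, the bound 11/39 is < 1 and informative.)

P[X ≥ 3] ≤ 11/39 ≈ 0.2821.


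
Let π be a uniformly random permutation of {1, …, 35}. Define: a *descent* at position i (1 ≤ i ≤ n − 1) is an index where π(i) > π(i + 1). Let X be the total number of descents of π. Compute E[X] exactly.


Write X = Σ X_I over i = 1, …, 34, with X_I the indicator of one descent.
There are 34 indicators.
For each fixed i, the pair (π(i), π(i+1)) is a uniformly random ordered pair of distinct values from {1, …, 35}; by symmetry P[π(i) > π(i+1)] = 1/2.
By linearity: E[X] = 34 · (1/2) = (35 − 1) · (1/2) = 17 ≈ 17.000.

E[X] = 17 = 17.000.


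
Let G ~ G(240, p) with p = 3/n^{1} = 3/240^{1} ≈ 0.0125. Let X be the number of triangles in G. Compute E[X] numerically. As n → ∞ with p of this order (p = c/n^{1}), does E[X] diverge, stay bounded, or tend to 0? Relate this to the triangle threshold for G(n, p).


Number of potential triangles: C(240, 3) = 2275280.
Each occurs with probability p³ ≈ (0.0125)³ ≈ 1.953125e-06.
By linearity: E[X] = C(240, 3)·p³ ≈ 2275280 · 1.953125e-06 ≈ 4.4439.
Here α = 1, so p = 3/n is exactly at the triangle threshold p ~ 1/n. Asymptotically E[X] → c³/6 = 3³/6 = 9/2 ≈ 4.5000, a bounded constant. In this regime the triangle count is asymptotically Poisson(c³/6).

E[X] ≈ 4.4439; in regime p = Θ(1/n^{1}) E[X] stays bounded (at the triangle threshold p ~ 1/n).


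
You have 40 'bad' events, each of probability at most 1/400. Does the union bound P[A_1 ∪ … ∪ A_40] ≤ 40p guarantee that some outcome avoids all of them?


Union bound: P[∪_{i=1}^{40} A_i] ≤ Σ_i P[A_i] ≤ 40·p = 40·(1/400) = 1/10.
Numerically: 1/10 ≈ 0.100000.
Is 1/10 < 1? YES.
Since P[∪ A_i] ≤ 1/10 < 1, the complement has P[∩ A_i^c] ≥ 1 − 1/10 = 9/10 > 0, so some outcome avoids every A_i.

40·p = 1/10 ≈ 0.100000; existence CERTIFIED by the union bound.


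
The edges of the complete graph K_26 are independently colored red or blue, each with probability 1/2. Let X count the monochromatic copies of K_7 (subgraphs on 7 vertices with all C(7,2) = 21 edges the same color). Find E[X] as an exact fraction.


Let X = Σ_S X_S over the C(26, 7) = 657800 subsets S of size 7, where X_S = 1 if the K_7 on S is monochromatic.
For a fixed S, the K_7 on S has C(7, 2) = 21 edges. P[all 21 edges red] = (1/2)^21, and likewise for blue, so P[monochromatic] = 2·(1/2)^21 = 2^{1 − 21} = 1/1048576.
By linearity: E[X] = C(26, 7) · 2^{1 − 21} = 657800 · 1/1048576 = 82225/131072.
Numerically: E[X] ≈ 0.62733.

E[X] = C(26,7)·2^(1−C(7,2)) = 82225/131072 ≈ 0.62733.


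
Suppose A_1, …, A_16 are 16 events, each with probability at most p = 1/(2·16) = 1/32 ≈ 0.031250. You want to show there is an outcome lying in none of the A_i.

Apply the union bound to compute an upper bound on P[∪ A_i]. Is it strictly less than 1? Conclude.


Union bound: P[∪_{i=1}^{16} A_i] ≤ Σ_i P[A_i] ≤ 16·p = 16·(1/32) = 1/2.
Numerically: 1/2 ≈ 0.500000.
Is 1/2 < 1? YES.
Since P[∪ A_i] ≤ 1/2 < 1, the complement has P[∩ A_i^c] ≥ 1 − 1/2 = 1/2 > 0, so some outcome avoids every A_i.

16·p = 1/2 ≈ 0.500000; existence CERTIFIED by the union bound.


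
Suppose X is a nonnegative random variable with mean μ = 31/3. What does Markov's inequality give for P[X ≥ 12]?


μ = E[X] = 31/3, a = 12.
Markov: P[X ≥ 12] ≤ μ/a = (31/3)/12 = 31/36.
Numerically: ≈ 0.861.
(Since a = 12 > μ = 10.333, the bound 31/36 is < 1 and informative.)

P[X ≥ 12] ≤ 31/36 ≈ 0.861.


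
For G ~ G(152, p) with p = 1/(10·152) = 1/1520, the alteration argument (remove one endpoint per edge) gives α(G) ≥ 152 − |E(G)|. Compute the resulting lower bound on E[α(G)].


E[|E(G)|] = C(152, 2)·p = 11476 · (1/1520) = 151/20.
E[α(G)] ≥ n − E[|E(G)|] = 152 − 151/20 = 2889/20.
Numerically: ≈ 144.450000.
(This is only a lower bound; the true E[α(G)] may be larger.)

E[α(G)] ≥ 2889/20 ≈ 144.450000.


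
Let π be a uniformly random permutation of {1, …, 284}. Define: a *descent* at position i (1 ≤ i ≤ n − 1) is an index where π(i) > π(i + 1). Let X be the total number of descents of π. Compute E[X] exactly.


Write X = Σ X_I over i = 1, …, 283, with X_I the indicator of one descent.
There are 283 indicators.
For each fixed i, the pair (π(i), π(i+1)) is a uniformly random ordered pair of distinct values from {1, …, 284}; by symmetry P[π(i) > π(i+1)] = 1/2.
By linearity: E[X] = 283 · (1/2) = (284 − 1) · (1/2) = 283/2 ≈ 141.500.

E[X] = 283/2 = 141.500.


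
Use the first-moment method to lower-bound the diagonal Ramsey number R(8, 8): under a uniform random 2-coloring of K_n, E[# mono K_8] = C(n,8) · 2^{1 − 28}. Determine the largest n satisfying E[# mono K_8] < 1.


We need C(n, 8) · 2^{1 − 28} < 1, i.e. C(n, 8) < 2^{28 − 1} = 134217728.
Check values of n near the boundary:
  n = 41: C(41, 8) = 95548245; 95548245 < 134217728? YES
  n = 42: C(42, 8) = 118030185; 118030185 < 134217728? YES
  n = 43: C(43, 8) = 145008513; 145008513 < 134217728? NO
The largest n with C(n, 8) < 134217728 is n = 42 (where E[X] = 118030185/134217728 ≈ 0.8793934). Hence R(8, 8) > 42, i.e. R(8, 8) ≥ 43.

Largest n = 42; hence R(8, 8) > 42.


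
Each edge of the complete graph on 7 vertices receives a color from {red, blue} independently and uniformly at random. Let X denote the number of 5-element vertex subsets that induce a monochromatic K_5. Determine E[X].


Let X = Σ_S X_S over the C(7, 5) = 21 subsets S of size 5, where X_S = 1 if the K_5 on S is monochromatic.
For a fixed S, the K_5 on S has C(5, 2) = 10 edges. P[all 10 edges red] = (1/2)^10, and likewise for blue, so P[monochromatic] = 2·(1/2)^10 = 2^{1 − 10} = 1/512.
By linearity of expectation: E[X] = C(7, 5) · 2^{1 − 10} = 21 · 1/512 = 21/512.
Numerically: E[X] ≈ 0.04102.

E[X] = C(7,5)·2^(1−C(5,2)) = 21/512 ≈ 0.04102.


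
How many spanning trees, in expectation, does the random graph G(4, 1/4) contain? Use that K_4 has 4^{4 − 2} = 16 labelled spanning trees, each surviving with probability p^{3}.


K_4 has 4^{4 − 2} = 16 labelled spanning trees.
For each such spanning tree H, let X_H = 1 if all 3 edges of H are present in G. Then P[X_H = 1] = p^{3} = (1/4)^{3} = 1/64.
By linearity: E[X] = Σ_H E[X_H] = 16 · p^{3} = 16 · 1/64 = 1/4.
Numerically: E[X] ≈ 0.25.

E[X] = 16 · (1/4)^{3} = 1/4 ≈ 0.25.


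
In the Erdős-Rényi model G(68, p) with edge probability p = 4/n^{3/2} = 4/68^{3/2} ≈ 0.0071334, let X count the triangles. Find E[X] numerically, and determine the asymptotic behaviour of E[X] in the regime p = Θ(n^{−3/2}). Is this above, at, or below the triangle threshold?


Number of potential triangles: C(68, 3) = 50116.
Each occurs with probability p³ ≈ (0.0071334)³ ≈ 3.6298599e-07.
By linearity: E[X] = C(68, 3)·p³ ≈ 50116 · 3.6298599e-07 ≈ 0.01819.
Since α = 3/2 > 1, p = c/n^{3/2} = o(1/n) is below the triangle threshold p ~ 1/n. Asymptotically E[X] ~ (c³/6)·n^{3(1−α)} = (4³/6)·n^{-1.5} → 0, so by Markov's inequality G has no triangles w.h.p.

E[X] ≈ 0.01819; in regime p = Θ(1/n^{3/2}) E[X] tends to 0 (below the triangle threshold p ~ 1/n).


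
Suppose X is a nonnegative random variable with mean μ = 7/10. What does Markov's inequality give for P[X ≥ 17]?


μ = E[X] = 7/10, a = 17.
Markov: P[X ≥ 17] ≤ μ/a = (7/10)/17 = 7/170.
Numerically: ≈ 0.041176.
(Since a = 17 > μ = 0.700000, the bound 7/170 is < 1 and informative.)

P[X ≥ 17] ≤ 7/170 ≈ 0.041176.


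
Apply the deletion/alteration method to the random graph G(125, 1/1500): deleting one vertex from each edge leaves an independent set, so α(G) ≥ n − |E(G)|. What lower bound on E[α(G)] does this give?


E[|E(G)|] = C(125, 2)·p = 7750 · (1/1500) = 31/6.
E[α(G)] ≥ n − E[|E(G)|] = 125 − 31/6 = 719/6.
Numerically: ≈ 119.833333.
(This is only a lower bound; the true E[α(G)] may be larger.)

E[α(G)] ≥ 719/6 ≈ 119.833333.


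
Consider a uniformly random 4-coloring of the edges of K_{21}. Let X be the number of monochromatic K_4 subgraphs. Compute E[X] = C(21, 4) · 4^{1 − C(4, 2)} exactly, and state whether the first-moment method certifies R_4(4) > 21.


E[X] = C(21, 4) · 4^{1 − 6} = 5985 · 4^{−5} = 5985/1024.
As a reduced fraction: E[X] = 5985/1024 ≈ 5.844727.
Is E[X] < 1? NO.
Since E[X] ≥ 1, the first-moment bound is inconclusive at n = 21; it does NOT by itself certify R_4(4) > 21.

E[X] = 5985/1024 ≈ 5.844727; E[X] ≥ 1; first-moment method inconclusive here.


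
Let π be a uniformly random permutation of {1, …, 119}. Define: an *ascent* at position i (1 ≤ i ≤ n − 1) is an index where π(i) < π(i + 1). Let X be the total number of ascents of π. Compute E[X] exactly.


Write X = Σ X_I over i = 1, …, 118, with X_I the indicator of one ascent.
There are 118 indicators.
For each fixed i, the pair (π(i), π(i+1)) is a uniformly random ordered pair of distinct values from {1, …, 119}; by symmetry P[π(i) < π(i+1)] = 1/2.
By linearity: E[X] = 118 · (1/2) = (119 − 1) · (1/2) = 59 ≈ 59.00000.

E[X] = 59 = 59.00000.


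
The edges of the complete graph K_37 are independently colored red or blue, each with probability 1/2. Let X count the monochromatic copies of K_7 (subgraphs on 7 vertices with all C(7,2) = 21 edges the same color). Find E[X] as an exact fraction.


Let X = Σ_S X_S over the C(37, 7) = 10295472 subsets S of size 7, where X_S = 1 if the K_7 on S is monochromatic.
For a fixed S, the K_7 on S has C(7, 2) = 21 edges. P[all 21 edges red] = (1/2)^21, and likewise for blue, so P[monochromatic] = 2·(1/2)^21 = 2^{1 − 21} = 1/1048576.
Summing: E[X] = C(37, 7) · 2^{1 − 21} = 10295472 · 1/1048576 = 643467/65536.
Numerically: E[X] ≈ 9.81853.

E[X] = C(37,7)·2^(1−C(7,2)) = 643467/65536 ≈ 9.81853.


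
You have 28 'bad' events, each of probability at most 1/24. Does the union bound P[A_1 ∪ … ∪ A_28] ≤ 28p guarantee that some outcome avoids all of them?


Union bound: P[∪_{i=1}^{28} A_i] ≤ Σ_i P[A_i] ≤ 28·p = 28·(1/24) = 7/6.
Numerically: 7/6 ≈ 1.1666667.
Is 7/6 < 1? NO.
Since the bound 7/6 is ≥ 1, the union bound is uninformative here; it does NOT by itself certify existence.

28·p = 7/6 ≈ 1.1666667; existence NOT certified by the union bound.


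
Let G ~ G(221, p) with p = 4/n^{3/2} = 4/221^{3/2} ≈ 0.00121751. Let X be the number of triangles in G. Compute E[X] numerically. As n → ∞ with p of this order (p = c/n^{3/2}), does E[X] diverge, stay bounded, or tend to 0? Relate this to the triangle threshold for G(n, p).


Number of potential triangles: C(221, 3) = 1774630.
Each occurs with probability p³ ≈ (0.00121751)³ ≈ 1.80474041e-09.
By linearity: E[X] = C(221, 3)·p³ ≈ 1774630 · 1.80474041e-09 ≈ 0.003203.
Since α = 3/2 > 1, p = c/n^{3/2} = o(1/n) is below the triangle threshold p ~ 1/n. Asymptotically E[X] ~ (c³/6)·n^{3(1−α)} = (4³/6)·n^{-1.5} → 0, so by Markov's inequality G has no triangles w.h.p.

E[X] ≈ 0.003203; in regime p = Θ(1/n^{3/2}) E[X] tends to 0 (below the triangle threshold p ~ 1/n).


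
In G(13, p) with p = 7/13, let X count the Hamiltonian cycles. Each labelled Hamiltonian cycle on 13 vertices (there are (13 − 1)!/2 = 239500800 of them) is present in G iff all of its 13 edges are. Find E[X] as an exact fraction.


K_13 has (13 − 1)!/2 = 239500800 labelled Hamiltonian cycles.
For each such Hamiltonian cycle H, let X_H = 1 if all 13 edges of H are present in G. Then P[X_H = 1] = p^{13} = (7/13)^{13} = 96889010407/302875106592253.
By linearity: E[X] = Σ_H E[X_H] = 239500800 · p^{13} = 239500800 · 96889010407/302875106592253 = 23204995503684825600/302875106592253.
Numerically: E[X] ≈ 76616.

E[X] = 239500800 · (7/13)^{13} = 23204995503684825600/302875106592253 ≈ 76616.


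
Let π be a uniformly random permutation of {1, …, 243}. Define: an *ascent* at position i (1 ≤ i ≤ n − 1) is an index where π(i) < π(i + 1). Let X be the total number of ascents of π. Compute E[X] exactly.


Write X = Σ X_I over i = 1, …, 242, with X_I the indicator of one ascent.
There are 242 indicators.
For each fixed i, the pair (π(i), π(i+1)) is a uniformly random ordered pair of distinct values from {1, …, 243}; by symmetry P[π(i) < π(i+1)] = 1/2.
By linearity: E[X] = 242 · (1/2) = (243 − 1) · (1/2) = 121 ≈ 121.00000.

E[X] = 121 = 121.00000.


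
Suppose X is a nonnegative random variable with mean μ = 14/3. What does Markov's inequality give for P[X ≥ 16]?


μ = E[X] = 14/3, a = 16.
Markov: P[X ≥ 16] ≤ μ/a = (14/3)/16 = 7/24.
Numerically: ≈ 0.292.
(Since a = 16 > μ = 4.667, the bound 7/24 is < 1 and informative.)

P[X ≥ 16] ≤ 7/24 ≈ 0.292.


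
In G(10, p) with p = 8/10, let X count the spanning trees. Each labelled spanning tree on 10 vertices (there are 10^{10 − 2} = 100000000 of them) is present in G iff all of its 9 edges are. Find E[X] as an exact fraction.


K_10 has 10^{10 − 2} = 100000000 labelled spanning trees.
For each such spanning tree H, let X_H = 1 if all 9 edges of H are present in G. Then P[X_H = 1] = p^{9} = (4/5)^{9} = 262144/1953125.
By linearity: E[X] = Σ_H E[X_H] = 100000000 · p^{9} = 100000000 · 262144/1953125 = 67108864/5.
Numerically: E[X] ≈ 1.342e+07.

E[X] = 100000000 · (4/5)^{9} = 67108864/5 ≈ 1.342e+07.


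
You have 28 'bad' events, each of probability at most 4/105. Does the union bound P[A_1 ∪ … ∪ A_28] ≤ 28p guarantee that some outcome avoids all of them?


Union bound: P[∪_{i=1}^{28} A_i] ≤ Σ_i P[A_i] ≤ 28·p = 28·(4/105) = 16/15.
Numerically: 16/15 ≈ 1.06667.
Is 16/15 < 1? NO.
Since the bound 16/15 is ≥ 1, the union bound is uninformative here; it does NOT by itself certify existence.

28·p = 16/15 ≈ 1.06667; existence NOT certified by the union bound.


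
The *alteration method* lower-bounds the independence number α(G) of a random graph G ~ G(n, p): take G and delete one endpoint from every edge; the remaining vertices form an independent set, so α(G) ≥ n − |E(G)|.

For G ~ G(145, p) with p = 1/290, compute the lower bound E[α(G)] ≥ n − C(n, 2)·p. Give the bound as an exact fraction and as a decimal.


E[|E(G)|] = C(145, 2)·p = 10440 · (1/290) = 36.
E[α(G)] ≥ n − E[|E(G)|] = 145 − 36 = 109.
Numerically: ≈ 109.00000.
(This is only a lower bound; the true E[α(G)] may be larger.)

E[α(G)] ≥ 109 ≈ 109.00000.


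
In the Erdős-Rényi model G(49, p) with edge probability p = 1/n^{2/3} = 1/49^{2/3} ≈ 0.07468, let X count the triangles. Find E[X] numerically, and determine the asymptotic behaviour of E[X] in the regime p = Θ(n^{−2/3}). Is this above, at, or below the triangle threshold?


Number of potential triangles: C(49, 3) = 18424.
Each occurs with probability p³ ≈ (0.07468)³ ≈ 4.164931e-04.
By linearity: E[X] = C(49, 3)·p³ ≈ 18424 · 4.164931e-04 ≈ 7.6735.
Since α = 2/3 < 1, p = c/n^{2/3} ≫ 1/n is above the triangle threshold p ~ 1/n. Asymptotically E[X] ~ (c³/6)·n^{3(1−α)} = (1³/6)·n^{1} → ∞; triangles are abundant w.h.p.

E[X] ≈ 7.6735; in regime p = Θ(1/n^{2/3}) E[X] diverges (above the triangle threshold p ~ 1/n).


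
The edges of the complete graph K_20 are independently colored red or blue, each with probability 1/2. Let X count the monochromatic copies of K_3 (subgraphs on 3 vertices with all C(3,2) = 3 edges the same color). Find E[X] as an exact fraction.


Let X = Σ_S X_S over the C(20, 3) = 1140 subsets S of size 3, where X_S = 1 if the K_3 on S is monochromatic.
For a fixed S, the K_3 on S has C(3, 2) = 3 edges. P[all 3 edges red] = (1/2)^3, and likewise for blue, so P[monochromatic] = 2·(1/2)^3 = 2^{1 − 3} = 1/4.
By linearity of expectation: E[X] = C(20, 3) · 2^{1 − 3} = 1140 · 1/4 = 285.
Numerically: E[X] ≈ 285.00000.

E[X] = C(20,3)·2^(1−C(3,2)) = 285 ≈ 285.00000.


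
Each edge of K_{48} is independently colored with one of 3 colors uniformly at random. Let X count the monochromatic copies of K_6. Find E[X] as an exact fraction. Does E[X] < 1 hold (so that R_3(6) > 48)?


E[X] = C(48, 6) · 3^{1 − 15} = 12271512 · 3^{−14} = 12271512/4782969.
As a reduced fraction: E[X] = 4090504/1594323 ≈ 2.566.
Is E[X] < 1? NO.
Since E[X] ≥ 1, the first-moment bound is inconclusive at n = 48; it does NOT by itself certify R_3(6) > 48.

E[X] = 4090504/1594323 ≈ 2.566; E[X] ≥ 1; first-moment method inconclusive here.


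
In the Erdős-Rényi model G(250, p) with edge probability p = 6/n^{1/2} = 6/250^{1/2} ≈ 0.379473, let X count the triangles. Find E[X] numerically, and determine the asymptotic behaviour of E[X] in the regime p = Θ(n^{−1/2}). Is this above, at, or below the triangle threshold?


Number of potential triangles: C(250, 3) = 2573000.
Each occurs with probability p³ ≈ (0.379473)³ ≈ 5.46441580e-02.
By linearity: E[X] = C(250, 3)·p³ ≈ 2573000 · 5.46441580e-02 ≈ 140599.418451.
Since α = 1/2 < 1, p = c/n^{1/2} ≫ 1/n is above the triangle threshold p ~ 1/n. Asymptotically E[X] ~ (c³/6)·n^{3(1−α)} = (6³/6)·n^{1.5} → ∞; triangles are abundant w.h.p.

E[X] ≈ 140599.418451; in regime p = Θ(1/n^{1/2}) E[X] diverges (above the triangle threshold p ~ 1/n).


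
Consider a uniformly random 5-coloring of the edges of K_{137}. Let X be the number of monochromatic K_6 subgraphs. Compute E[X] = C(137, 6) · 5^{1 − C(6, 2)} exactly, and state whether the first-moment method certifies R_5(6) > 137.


E[X] = C(137, 6) · 5^{1 − 15} = 8218472724 · 5^{−14} = 8218472724/6103515625.
As a reduced fraction: E[X] = 8218472724/6103515625 ≈ 1.3465.
Is E[X] < 1? NO.
Since E[X] ≥ 1, the first-moment bound is inconclusive at n = 137; it does NOT by itself certify R_5(6) > 137.

E[X] = 8218472724/6103515625 ≈ 1.3465; E[X] ≥ 1; first-moment method inconclusive here.


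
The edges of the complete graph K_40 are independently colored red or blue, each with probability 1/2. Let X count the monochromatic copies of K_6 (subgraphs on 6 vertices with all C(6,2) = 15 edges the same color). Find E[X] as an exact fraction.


Let X = Σ_S X_S over the C(40, 6) = 3838380 subsets S of size 6, where X_S = 1 if the K_6 on S is monochromatic.
For a fixed S, the K_6 on S has C(6, 2) = 15 edges. P[all 15 edges red] = (1/2)^15, and likewise for blue, so P[monochromatic] = 2·(1/2)^15 = 2^{1 − 15} = 1/16384.
By linearity of expectation: E[X] = C(40, 6) · 2^{1 − 15} = 3838380 · 1/16384 = 959595/4096.
Numerically: E[X] ≈ 234.276123.

E[X] = C(40,6)·2^(1−C(6,2)) = 959595/4096 ≈ 234.276123.


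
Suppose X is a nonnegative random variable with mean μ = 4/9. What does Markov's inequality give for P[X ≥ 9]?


μ = E[X] = 4/9, a = 9.
Markov: P[X ≥ 9] ≤ μ/a = (4/9)/9 = 4/81.
Numerically: ≈ 0.049383.
(Since a = 9 > μ = 0.444444, the bound 4/81 is < 1 and informative.)

P[X ≥ 9] ≤ 4/81 ≈ 0.049383.


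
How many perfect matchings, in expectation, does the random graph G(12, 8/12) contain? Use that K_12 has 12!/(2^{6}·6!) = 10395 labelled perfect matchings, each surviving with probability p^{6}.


K_12 has 12!/(2^{6}·6!) = 10395 labelled perfect matchings.
For each such perfect matching H, let X_H = 1 if all 6 edges of H are present in G. Then P[X_H = 1] = p^{6} = (2/3)^{6} = 64/729.
Summing the indicators: E[X] = Σ_H E[X_H] = 10395 · p^{6} = 10395 · 64/729 = 24640/27.
Numerically: E[X] ≈ 913.

E[X] = 10395 · (2/3)^{6} = 24640/27 ≈ 913.


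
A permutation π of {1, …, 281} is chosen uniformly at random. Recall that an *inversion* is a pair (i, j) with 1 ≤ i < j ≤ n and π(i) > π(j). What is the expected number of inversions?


Write X = Σ X_I over the C(281, 2) = 39340 pairs i < j, with X_I the indicator of one inversion.
There are 39340 indicators.
For each fixed pair i < j, the values π(i) and π(j) are two distinct elements of {1, …, 281} in uniformly random order; by symmetry P[π(i) > π(j)] = 1/2.
By linearity: E[X] = 39340 · (1/2) = C(281, 2) · (1/2) = 39340/2 = 19670 ≈ 19670.00000.

E[X] = 19670 = 19670.00000.


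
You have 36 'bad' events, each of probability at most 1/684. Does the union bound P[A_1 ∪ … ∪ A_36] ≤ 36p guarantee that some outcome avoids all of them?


Union bound: P[∪_{i=1}^{36} A_i] ≤ Σ_i P[A_i] ≤ 36·p = 36·(1/684) = 1/19.
Numerically: 1/19 ≈ 0.0526316.
Is 1/19 < 1? YES.
Since P[∪ A_i] ≤ 1/19 < 1, the complement has P[∩ A_i^c] ≥ 1 − 1/19 = 18/19 > 0, so some outcome avoids every A_i.

36·p = 1/19 ≈ 0.0526316; existence CERTIFIED by the union bound.


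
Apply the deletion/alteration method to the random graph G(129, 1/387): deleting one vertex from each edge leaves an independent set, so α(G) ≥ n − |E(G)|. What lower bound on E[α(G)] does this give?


E[|E(G)|] = C(129, 2)·p = 8256 · (1/387) = 64/3.
E[α(G)] ≥ n − E[|E(G)|] = 129 − 64/3 = 323/3.
Numerically: ≈ 107.66667.
(This is only a lower bound; the true E[α(G)] may be larger.)

E[α(G)] ≥ 323/3 ≈ 107.66667.


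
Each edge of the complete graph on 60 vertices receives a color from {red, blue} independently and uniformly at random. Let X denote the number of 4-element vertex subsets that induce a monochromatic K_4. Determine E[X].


Let X = Σ_S X_S over the C(60, 4) = 487635 subsets S of size 4, where X_S = 1 if the K_4 on S is monochromatic.
For a fixed S, the K_4 on S has C(4, 2) = 6 edges. P[all 6 edges red] = (1/2)^6, and likewise for blue, so P[monochromatic] = 2·(1/2)^6 = 2^{1 − 6} = 1/32.
By linearity of expectation: E[X] = C(60, 4) · 2^{1 − 6} = 487635 · 1/32 = 487635/32.
Numerically: E[X] ≈ 15238.5938.

E[X] = C(60,4)·2^(1−C(4,2)) = 487635/32 ≈ 15238.5938.


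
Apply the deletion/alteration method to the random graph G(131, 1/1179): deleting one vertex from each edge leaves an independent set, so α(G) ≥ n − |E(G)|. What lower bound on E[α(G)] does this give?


E[|E(G)|] = C(131, 2)·p = 8515 · (1/1179) = 65/9.
E[α(G)] ≥ n − E[|E(G)|] = 131 − 65/9 = 1114/9.
Numerically: ≈ 123.7778.
(This is only a lower bound; the true E[α(G)] may be larger.)

E[α(G)] ≥ 1114/9 ≈ 123.7778.


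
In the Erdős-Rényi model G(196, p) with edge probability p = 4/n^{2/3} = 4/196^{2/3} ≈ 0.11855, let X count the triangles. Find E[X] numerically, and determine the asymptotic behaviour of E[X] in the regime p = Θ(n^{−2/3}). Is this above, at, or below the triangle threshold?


Number of potential triangles: C(196, 3) = 1235780.
Each occurs with probability p³ ≈ (0.11855)³ ≈ 1.6659725e-03.
By linearity: E[X] = C(196, 3)·p³ ≈ 1235780 · 1.6659725e-03 ≈ 2058.77551.
Since α = 2/3 < 1, p = c/n^{2/3} ≫ 1/n is above the triangle threshold p ~ 1/n. Asymptotically E[X] ~ (c³/6)·n^{3(1−α)} = (4³/6)·n^{1} → ∞; triangles are abundant w.h.p.

E[X] ≈ 2058.77551; in regime p = Θ(1/n^{2/3}) E[X] diverges (above the triangle threshold p ~ 1/n).


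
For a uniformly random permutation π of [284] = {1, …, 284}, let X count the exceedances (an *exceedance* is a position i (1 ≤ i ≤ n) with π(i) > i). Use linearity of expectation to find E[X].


Write X = Σ_{i=1}^{284} X_i, where X_i = 1_{π(i) > i}.
For each fixed i, π(i) is uniform over {1, …, 284} (marginal of a uniform permutation), so P[π(i) > i] = (n − i)/n. Summing: Σ_{i=1}^{284} (n − i)/n = (0 + 1 + … + 283)/284 = 284(284 − 1)/(2·284) = (284 − 1)/2.
Hence E[X] = Σ_{i=1}^{284} (284 − i)/284 = 283/2 ≈ 141.500.

E[X] = 283/2 = 141.500.


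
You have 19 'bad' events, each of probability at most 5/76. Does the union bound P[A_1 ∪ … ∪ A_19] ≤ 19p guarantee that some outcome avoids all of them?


Union bound: P[∪_{i=1}^{19} A_i] ≤ Σ_i P[A_i] ≤ 19·p = 19·(5/76) = 5/4.
Numerically: 5/4 ≈ 1.250.
Is 5/4 < 1? NO.
Since the bound 5/4 is ≥ 1, the union bound is uninformative here; it does NOT by itself certify existence.

19·p = 5/4 ≈ 1.250; existence NOT certified by the union bound.


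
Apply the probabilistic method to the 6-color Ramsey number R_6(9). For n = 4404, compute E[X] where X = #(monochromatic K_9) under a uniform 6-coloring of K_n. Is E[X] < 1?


E[X] = C(4404, 9) · 6^{1 − 36} = 1703375445537161676647015880 · 6^{−35} = 1703375445537161676647015880/1719070799748422591028658176.
As a reduced fraction: E[X] = 70973976897381736526958995/71627949989517607959527424 ≈ 0.99087.
Is E[X] < 1? YES.
Since E[X] < 1, there exists a 6-coloring of K_{4404} with no monochromatic K_9; hence R_6(9) > 4404.

E[X] = 70973976897381736526958995/71627949989517607959527424 ≈ 0.99087; E[X] < 1, so R_6(9) > 4404.


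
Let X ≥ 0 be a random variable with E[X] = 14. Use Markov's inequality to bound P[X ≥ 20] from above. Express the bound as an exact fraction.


μ = E[X] = 14, a = 20.
Markov: P[X ≥ 20] ≤ μ/a = (14)/20 = 7/10.
Numerically: ≈ 0.700000.
(Since a = 20 > μ = 14.000000, the bound 7/10 is < 1 and informative.)

P[X ≥ 20] ≤ 7/10 ≈ 0.700000.
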